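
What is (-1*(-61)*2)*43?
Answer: 5246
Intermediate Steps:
(-1*(-61)*2)*43 = (61*2)*43 = 122*43 = 5246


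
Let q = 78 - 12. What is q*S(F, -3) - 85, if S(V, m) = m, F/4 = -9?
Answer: -283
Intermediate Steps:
F = -36 (F = 4*(-9) = -36)
q = 66
q*S(F, -3) - 85 = 66*(-3) - 85 = -198 - 85 = -283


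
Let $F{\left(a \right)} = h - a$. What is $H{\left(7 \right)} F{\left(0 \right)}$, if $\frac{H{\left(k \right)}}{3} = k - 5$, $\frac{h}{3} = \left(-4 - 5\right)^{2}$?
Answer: $1458$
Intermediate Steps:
$h = 243$ ($h = 3 \left(-4 - 5\right)^{2} = 3 \left(-9\right)^{2} = 3 \cdot 81 = 243$)
$H{\left(k \right)} = -15 + 3 k$ ($H{\left(k \right)} = 3 \left(k - 5\right) = 3 \left(-5 + k\right) = -15 + 3 k$)
$F{\left(a \right)} = 243 - a$
$H{\left(7 \right)} F{\left(0 \right)} = \left(-15 + 3 \cdot 7\right) \left(243 - 0\right) = \left(-15 + 21\right) \left(243 + 0\right) = 6 \cdot 243 = 1458$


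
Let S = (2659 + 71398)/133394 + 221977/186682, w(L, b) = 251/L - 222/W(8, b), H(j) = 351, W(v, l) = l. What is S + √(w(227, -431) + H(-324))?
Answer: 10858877203/6225564677 + √3375314079994/97837 ≈ 20.522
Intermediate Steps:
w(L, b) = -222/b + 251/L (w(L, b) = 251/L - 222/b = -222/b + 251/L)
S = 10858877203/6225564677 (S = 74057*(1/133394) + 221977*(1/186682) = 74057/133394 + 221977/186682 = 10858877203/6225564677 ≈ 1.7442)
S + √(w(227, -431) + H(-324)) = 10858877203/6225564677 + √((-222/(-431) + 251/227) + 351) = 10858877203/6225564677 + √((-222*(-1/431) + 251*(1/227)) + 351) = 10858877203/6225564677 + √((222/431 + 251/227) + 351) = 10858877203/6225564677 + √(158575/97837 + 351) = 10858877203/6225564677 + √(34499362/97837) = 10858877203/6225564677 + √3375314079994/97837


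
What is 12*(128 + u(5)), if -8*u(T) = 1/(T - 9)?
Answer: 12291/8 ≈ 1536.4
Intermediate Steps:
u(T) = -1/(8*(-9 + T)) (u(T) = -1/(8*(T - 9)) = -1/(8*(-9 + T)))
12*(128 + u(5)) = 12*(128 - 1/(-72 + 8*5)) = 12*(128 - 1/(-72 + 40)) = 12*(128 - 1/(-32)) = 12*(128 - 1*(-1/32)) = 12*(128 + 1/32) = 12*(4097/32) = 12291/8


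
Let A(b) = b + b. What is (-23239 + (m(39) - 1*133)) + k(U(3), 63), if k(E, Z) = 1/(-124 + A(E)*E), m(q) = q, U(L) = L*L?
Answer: -886653/38 ≈ -23333.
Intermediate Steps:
U(L) = L**2
A(b) = 2*b
k(E, Z) = 1/(-124 + 2*E**2) (k(E, Z) = 1/(-124 + (2*E)*E) = 1/(-124 + 2*E**2))
(-23239 + (m(39) - 1*133)) + k(U(3), 63) = (-23239 + (39 - 1*133)) + 1/(2*(-62 + (3**2)**2)) = (-23239 + (39 - 133)) + 1/(2*(-62 + 9**2)) = (-23239 - 94) + 1/(2*(-62 + 81)) = -23333 + (1/2)/19 = -23333 + (1/2)*(1/19) = -23333 + 1/38 = -886653/38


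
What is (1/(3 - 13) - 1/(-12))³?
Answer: -1/216000 ≈ -4.6296e-6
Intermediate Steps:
(1/(3 - 13) - 1/(-12))³ = (1/(-10) - 1*(-1/12))³ = (-⅒ + 1/12)³ = (-1/60)³ = -1/216000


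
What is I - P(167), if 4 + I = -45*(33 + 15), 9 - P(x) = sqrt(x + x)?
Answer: -2173 + sqrt(334) ≈ -2154.7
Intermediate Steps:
P(x) = 9 - sqrt(2)*sqrt(x) (P(x) = 9 - sqrt(x + x) = 9 - sqrt(2*x) = 9 - sqrt(2)*sqrt(x))
I = -2164 (I = -4 - 45*(33 + 15) = -4 - 45*48 = -4 - 2160 = -2164)
I - P(167) = -2164 - (9 - sqrt(2)*sqrt(167)) = -2164 - (9 - sqrt(334)) = -2164 + (-9 + sqrt(334)) = -2173 + sqrt(334)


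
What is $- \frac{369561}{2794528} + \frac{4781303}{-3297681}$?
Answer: $- \frac{14580179398025}{9215461889568} \approx -1.5821$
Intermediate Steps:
$- \frac{369561}{2794528} + \frac{4781303}{-3297681} = \left(-369561\right) \frac{1}{2794528} + 4781303 \left(- \frac{1}{3297681}\right) = - \frac{369561}{2794528} - \frac{4781303}{3297681} = - \frac{14580179398025}{9215461889568}$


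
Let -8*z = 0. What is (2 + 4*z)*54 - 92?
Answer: 16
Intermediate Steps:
z = 0 (z = -⅛*0 = 0)
(2 + 4*z)*54 - 92 = (2 + 4*0)*54 - 92 = (2 + 0)*54 - 92 = 2*54 - 92 = 108 - 92 = 16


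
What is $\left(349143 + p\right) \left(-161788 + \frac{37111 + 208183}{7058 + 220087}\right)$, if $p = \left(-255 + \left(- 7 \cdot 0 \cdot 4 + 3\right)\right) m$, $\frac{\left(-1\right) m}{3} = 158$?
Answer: $- \frac{5740097605419302}{75715} \approx -7.5812 \cdot 10^{10}$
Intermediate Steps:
$m = -474$ ($m = \left(-3\right) 158 = -474$)
$p = 119448$ ($p = \left(-255 + \left(- 7 \cdot 0 \cdot 4 + 3\right)\right) \left(-474\right) = \left(-255 + \left(\left(-7\right) 0 + 3\right)\right) \left(-474\right) = \left(-255 + \left(0 + 3\right)\right) \left(-474\right) = \left(-255 + 3\right) \left(-474\right) = \left(-252\right) \left(-474\right) = 119448$)
$\left(349143 + p\right) \left(-161788 + \frac{37111 + 208183}{7058 + 220087}\right) = \left(349143 + 119448\right) \left(-161788 + \frac{37111 + 208183}{7058 + 220087}\right) = 468591 \left(-161788 + \frac{245294}{227145}\right) = 468591 \left(- \frac{36749089966}{227145}\right) = - \frac{5740097605419302}{75715}$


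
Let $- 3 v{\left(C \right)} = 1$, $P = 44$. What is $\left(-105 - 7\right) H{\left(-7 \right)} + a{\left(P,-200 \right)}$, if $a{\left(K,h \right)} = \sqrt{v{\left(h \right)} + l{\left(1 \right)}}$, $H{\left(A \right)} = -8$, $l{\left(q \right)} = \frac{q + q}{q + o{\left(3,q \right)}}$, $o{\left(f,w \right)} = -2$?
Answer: $896 + \frac{i \sqrt{21}}{3} \approx 896.0 + 1.5275 i$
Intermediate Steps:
$v{\left(C \right)} = - \frac{1}{3}$ ($v{\left(C \right)} = \left(- \frac{1}{3}\right) 1 = - \frac{1}{3}$)
$l{\left(q \right)} = \frac{2 q}{-2 + q}$ ($l{\left(q \right)} = \frac{q + q}{q - 2} = \frac{2 q}{-2 + q}$)
$a{\left(K,h \right)} = \frac{i \sqrt{21}}{3}$ ($a{\left(K,h \right)} = \sqrt{- \frac{1}{3} + 2 \cdot 1 \frac{1}{-2 + 1}} = \sqrt{- \frac{1}{3} + 2 \cdot 1 \frac{1}{-1}} = \sqrt{- \frac{1}{3} + 2 \cdot 1 \left(-1\right)} = \sqrt{- \frac{1}{3} - 2} = \sqrt{- \frac{7}{3}} = \frac{i \sqrt{21}}{3}$)
$\left(-105 - 7\right) H{\left(-7 \right)} + a{\left(P,-200 \right)} = \left(-105 - 7\right) \left(-8\right) + \frac{i \sqrt{21}}{3} = \left(-112\right) \left(-8\right) + \frac{i \sqrt{21}}{3} = 896 + \frac{i \sqrt{21}}{3}$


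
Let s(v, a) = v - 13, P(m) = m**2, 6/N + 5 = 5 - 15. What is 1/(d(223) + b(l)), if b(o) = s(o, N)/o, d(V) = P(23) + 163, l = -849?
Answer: 849/588370 ≈ 0.0014430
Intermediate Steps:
N = -2/5 (N = 6/(-5 + (5 - 15)) = 6/(-5 - 10) = 6/(-15) = 6*(-1/15) = -2/5 ≈ -0.40000)
s(v, a) = -13 + v
d(V) = 692 (d(V) = 23**2 + 163 = 529 + 163 = 692)
b(o) = (-13 + o)/o
1/(d(223) + b(l)) = 1/(692 + (-13 - 849)/(-849)) = 1/(692 - 1/849*(-862)) = 1/(692 + 862/849) = 1/(588370/849) = 849/588370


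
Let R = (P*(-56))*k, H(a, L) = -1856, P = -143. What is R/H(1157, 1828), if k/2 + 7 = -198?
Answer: 205205/116 ≈ 1769.0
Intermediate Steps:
k = -410 (k = -14 + 2*(-198) = -14 - 396 = -410)
R = -3283280 (R = -143*(-56)*(-410) = 8008*(-410) = -3283280)
R/H(1157, 1828) = -3283280/(-1856) = -3283280*(-1/1856) = 205205/116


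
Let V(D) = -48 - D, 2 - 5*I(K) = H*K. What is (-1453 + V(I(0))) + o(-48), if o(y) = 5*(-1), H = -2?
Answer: -7532/5 ≈ -1506.4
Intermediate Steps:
I(K) = ⅖ + 2*K/5 (I(K) = ⅖ - (-2)*K/5 = ⅖ + 2*K/5)
o(y) = -5
(-1453 + V(I(0))) + o(-48) = (-1453 + (-48 - (⅖ + (⅖)*0))) - 5 = (-1453 + (-48 - (⅖ + 0))) - 5 = (-1453 + (-48 - 1*⅖)) - 5 = (-1453 + (-48 - ⅖)) - 5 = (-1453 - 242/5) - 5 = -7507/5 - 5 = -7532/5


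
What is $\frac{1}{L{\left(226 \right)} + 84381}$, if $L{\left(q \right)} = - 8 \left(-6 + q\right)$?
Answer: $\frac{1}{82621} \approx 1.2103 \cdot 10^{-5}$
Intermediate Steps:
$L{\left(q \right)} = 48 - 8 q$
$\frac{1}{L{\left(226 \right)} + 84381} = \frac{1}{\left(48 - 1808\right) + 84381} = \frac{1}{-1760 + 84381} = \frac{1}{82621}$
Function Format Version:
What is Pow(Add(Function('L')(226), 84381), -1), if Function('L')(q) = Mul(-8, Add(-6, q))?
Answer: Rational(1, 82621) ≈ 1.2103e-5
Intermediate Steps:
Function('L')(q) = Add(48, Mul(-8, q))
Pow(Add(Function('L')(226), 84381), -1) = Pow(Add(Add(48, Mul(-8, 226)), 84381), -1) = Pow(Add(Add(48, -1808), 84381), -1) = Pow(Add(-1760, 84381), -1) = Pow(82621, -1) = Rational(1, 82621)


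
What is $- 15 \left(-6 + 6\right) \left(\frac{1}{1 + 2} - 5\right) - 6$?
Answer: $-6$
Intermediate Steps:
$- 15 \left(-6 + 6\right) \left(\frac{1}{1 + 2} - 5\right) - 6 = - 15 \cdot 0 \left(\frac{1}{3} - 5\right) - 6 = - 15 \cdot 0 \left(- \frac{14}{3}\right) - 6 = \left(-15\right) 0 - 6 = 0 - 6 = -6$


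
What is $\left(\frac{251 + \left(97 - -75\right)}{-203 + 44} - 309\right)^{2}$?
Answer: $\frac{272844324}{2809} \approx 97132.0$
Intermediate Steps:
$\left(\frac{251 + \left(97 - -75\right)}{-203 + 44} - 309\right)^{2} = \left(\frac{251 + \left(97 + 75\right)}{-159} - 309\right)^{2} = \left(\left(251 + 172\right) \left(- \frac{1}{159}\right) - 309\right)^{2} = \left(423 \left(- \frac{1}{159}\right) - 309\right)^{2} = \left(- \frac{141}{53} - 309\right)^{2} = \left(- \frac{16518}{53}\right)^{2} = \frac{272844324}{2809}$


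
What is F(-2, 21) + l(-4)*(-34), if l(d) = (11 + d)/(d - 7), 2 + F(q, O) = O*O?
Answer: 5067/11 ≈ 460.64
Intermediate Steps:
F(q, O) = -2 + O² (F(q, O) = -2 + O*O = -2 + O²)
l(d) = (11 + d)/(-7 + d)
F(-2, 21) + l(-4)*(-34) = (-2 + 21²) + ((11 - 4)/(-7 - 4))*(-34) = (-2 + 441) + (7/(-11))*(-34) = 439 - 1/11*7*(-34) = 439 - 7/11*(-34) = 439 + 238/11 = 5067/11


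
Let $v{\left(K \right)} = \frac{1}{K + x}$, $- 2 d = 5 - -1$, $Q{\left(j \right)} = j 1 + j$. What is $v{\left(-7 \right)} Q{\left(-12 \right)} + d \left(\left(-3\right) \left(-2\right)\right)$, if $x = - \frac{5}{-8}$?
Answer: $- \frac{242}{17} \approx -14.235$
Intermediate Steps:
$x = \frac{5}{8}$ ($x = \left(-5\right) \left(- \frac{1}{8}\right) = \frac{5}{8} \approx 0.625$)
$Q{\left(j \right)} = 2 j$ ($Q{\left(j \right)} = j + j = 2 j$)
$d = -3$ ($d = - \frac{5 - -1}{2} = - \frac{5 + 1}{2} = \left(- \frac{1}{2}\right) 6 = -3$)
$v{\left(K \right)} = \frac{1}{\frac{5}{8} + K}$ ($v{\left(K \right)} = \frac{1}{K + \frac{5}{8}} = \frac{1}{\frac{5}{8} + K}$)
$v{\left(-7 \right)} Q{\left(-12 \right)} + d \left(\left(-3\right) \left(-2\right)\right) = \frac{8}{5 + 8 \left(-7\right)} 2 \left(-12\right) - 3 \left(\left(-3\right) \left(-2\right)\right) = \frac{8}{5 - 56} \left(-24\right) - 18 = \frac{8}{-51} \left(-24\right) - 18 = 8 \left(- \frac{1}{51}\right) \left(-24\right) - 18 = \left(- \frac{8}{51}\right) \left(-24\right) - 18 = \frac{64}{17} - 18 = - \frac{242}{17}$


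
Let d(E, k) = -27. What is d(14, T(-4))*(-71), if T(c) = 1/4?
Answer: 1917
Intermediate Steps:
T(c) = ¼
d(14, T(-4))*(-71) = -27*(-71) = 1917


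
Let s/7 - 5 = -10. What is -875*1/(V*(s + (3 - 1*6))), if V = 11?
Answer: 875/418 ≈ 2.0933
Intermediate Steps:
s = -35 (s = 35 + 7*(-10) = 35 - 70 = -35)
-875*1/(V*(s + (3 - 1*6))) = -875*1/(11*(-35 + (3 - 1*6))) = -875*1/(11*(-35 + (3 - 6))) = -875*1/(11*(-35 - 3)) = -875/(11*(-38)) = -875/(-418) = -875*(-1/418) = 875/418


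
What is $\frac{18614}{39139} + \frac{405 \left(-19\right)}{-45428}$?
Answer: $\frac{1146771397}{1778006492} \approx 0.64498$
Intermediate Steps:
$\frac{18614}{39139} + \frac{405 \left(-19\right)}{-45428} = 18614 \cdot \frac{1}{39139} - - \frac{7695}{45428} = \frac{18614}{39139} + \frac{7695}{45428} = \frac{1146771397}{1778006492}$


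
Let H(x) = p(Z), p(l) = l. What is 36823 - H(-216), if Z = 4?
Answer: 36819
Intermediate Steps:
H(x) = 4
36823 - H(-216) = 36823 - 1*4 = 36823 - 4 = 36819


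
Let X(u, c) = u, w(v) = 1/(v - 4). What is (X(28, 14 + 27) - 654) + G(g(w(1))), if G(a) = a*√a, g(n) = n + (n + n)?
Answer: -626 - I ≈ -626.0 - 1.0*I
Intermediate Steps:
w(v) = 1/(-4 + v)
g(n) = 3*n (g(n) = n + 2*n = 3*n)
G(a) = a^(3/2)
(X(28, 14 + 27) - 654) + G(g(w(1))) = (28 - 654) + (3/(-4 + 1))^(3/2) = -626 + (3/(-3))^(3/2) = -626 + (3*(-⅓))^(3/2) = -626 + (-1)^(3/2) = -626 - I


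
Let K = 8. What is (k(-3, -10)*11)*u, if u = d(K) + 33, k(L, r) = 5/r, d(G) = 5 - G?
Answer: -165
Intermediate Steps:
u = 30 (u = (5 - 1*8) + 33 = (5 - 8) + 33 = -3 + 33 = 30)
(k(-3, -10)*11)*u = ((5/(-10))*11)*30 = ((5*(-⅒))*11)*30 = -½*11*30 = -11/2*30 = -165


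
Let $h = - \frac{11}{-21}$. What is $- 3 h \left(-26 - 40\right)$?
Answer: $\frac{726}{7} \approx 103.71$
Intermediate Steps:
$h = \frac{11}{21}$ ($h = \left(-11\right) \left(- \frac{1}{21}\right) = \frac{11}{21} \approx 0.52381$)
$- 3 h \left(-26 - 40\right) = - 3 \frac{11 \left(-26 - 40\right)}{21} = - 3 \cdot \frac{11}{21} \left(-66\right) = \left(-3\right) \left(- \frac{242}{7}\right) = \frac{726}{7}$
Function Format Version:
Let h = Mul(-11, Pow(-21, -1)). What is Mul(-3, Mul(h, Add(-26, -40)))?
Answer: Rational(726, 7) ≈ 103.71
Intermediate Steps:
h = Rational(11, 21) (h = Mul(-11, Rational(-1, 21)) = Rational(11, 21) ≈ 0.52381)
Mul(-3, Mul(h, Add(-26, -40))) = Mul(-3, Mul(Rational(11, 21), Add(-26, -40))) = Mul(-3, Mul(Rational(11, 21), -66)) = Mul(-3, Rational(-242, 7)) = Rational(726, 7)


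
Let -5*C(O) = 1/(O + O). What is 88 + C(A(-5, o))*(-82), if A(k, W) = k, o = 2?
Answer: 2159/25 ≈ 86.360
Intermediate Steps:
C(O) = -1/(10*O) (C(O) = -1/(5*(O + O)) = -1/(2*O)/5 = -1/(10*O))
88 + C(A(-5, o))*(-82) = 88 - 1/10/(-5)*(-82) = 88 - 1/10*(-1/5)*(-82) = 88 + (1/50)*(-82) = 88 - 41/25 = 2159/25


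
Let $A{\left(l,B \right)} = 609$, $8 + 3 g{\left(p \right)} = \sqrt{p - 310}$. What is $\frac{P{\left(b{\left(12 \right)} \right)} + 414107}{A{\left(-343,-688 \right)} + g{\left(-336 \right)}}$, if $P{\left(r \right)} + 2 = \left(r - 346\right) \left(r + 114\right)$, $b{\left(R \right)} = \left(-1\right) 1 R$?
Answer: $\frac{121206069}{194671} - \frac{1132767 i \sqrt{646}}{3309407} \approx 622.62 - 8.6998 i$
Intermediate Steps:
$g{\left(p \right)} = - \frac{8}{3} + \frac{\sqrt{-310 + p}}{3}$ ($g{\left(p \right)} = - \frac{8}{3} + \frac{\sqrt{p - 310}}{3} = - \frac{8}{3} + \frac{\sqrt{-310 + p}}{3}$)
$b{\left(R \right)} = - R$
$P{\left(r \right)} = -2 + \left(-346 + r\right) \left(114 + r\right)$ ($P{\left(r \right)} = -2 + \left(r - 346\right) \left(r + 114\right) = -2 + \left(-346 + r\right) \left(114 + r\right)$)
$\frac{P{\left(b{\left(12 \right)} \right)} + 414107}{A{\left(-343,-688 \right)} + g{\left(-336 \right)}} = \frac{\left(-39446 + \left(\left(-1\right) 12\right)^{2} - 232 \left(\left(-1\right) 12\right)\right) + 414107}{609 - \left(\frac{8}{3} - \frac{\sqrt{-310 - 336}}{3}\right)} = \frac{\left(-39446 + \left(-12\right)^{2} - -2784\right) + 414107}{609 - \left(\frac{8}{3} - \frac{\sqrt{-646}}{3}\right)} = \frac{\left(-39446 + 144 + 2784\right) + 414107}{609 - \left(\frac{8}{3} - \frac{i \sqrt{646}}{3}\right)} = \frac{-36518 + 414107}{609 - \left(\frac{8}{3} - \frac{i \sqrt{646}}{3}\right)} = \frac{377589}{\frac{1819}{3} + \frac{i \sqrt{646}}{3}}$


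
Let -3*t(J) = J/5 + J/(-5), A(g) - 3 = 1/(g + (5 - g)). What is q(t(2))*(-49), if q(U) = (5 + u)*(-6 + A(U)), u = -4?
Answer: 686/5 ≈ 137.20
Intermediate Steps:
A(g) = 16/5 (A(g) = 3 + 1/(g + (5 - g)) = 3 + 1/5 = 3 + ⅕ = 16/5)
t(J) = 0 (t(J) = -(J/5 + J/(-5))/3 = -(J*(⅕) + J*(-⅕))/3 = -(J/5 - J/5)/3 = -⅓*0 = 0)
q(U) = -14/5 (q(U) = (5 - 4)*(-6 + 16/5) = 1*(-14/5) = -14/5)
q(t(2))*(-49) = -14/5*(-49) = 686/5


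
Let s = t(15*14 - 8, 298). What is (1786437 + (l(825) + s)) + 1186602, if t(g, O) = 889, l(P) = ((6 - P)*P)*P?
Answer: -554457947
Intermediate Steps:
l(P) = P²*(6 - P) (l(P) = (P*(6 - P))*P = P²*(6 - P))
s = 889
(1786437 + (l(825) + s)) + 1186602 = (1786437 + (825²*(6 - 1*825) + 889)) + 1186602 = (1786437 + (680625*(6 - 825) + 889)) + 1186602 = (1786437 + (680625*(-819) + 889)) + 1186602 = (1786437 + (-557431875 + 889)) + 1186602 = (1786437 - 557430986) + 1186602 = -555644549 + 1186602 = -554457947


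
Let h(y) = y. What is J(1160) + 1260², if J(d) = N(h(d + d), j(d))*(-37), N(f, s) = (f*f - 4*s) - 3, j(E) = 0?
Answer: -197561089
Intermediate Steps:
N(f, s) = -3 + f² - 4*s (N(f, s) = (f² - 4*s) - 3 = -3 + f² - 4*s)
J(d) = 111 - 148*d² (J(d) = (-3 + (d + d)² - 4*0)*(-37) = (-3 + (2*d)² + 0)*(-37) = (-3 + 4*d² + 0)*(-37) = (-3 + 4*d²)*(-37) = 111 - 148*d²)
J(1160) + 1260² = (111 - 148*1160²) + 1260² = (111 - 148*1345600) + 1587600 = (111 - 199148800) + 1587600 = -199148689 + 1587600 = -197561089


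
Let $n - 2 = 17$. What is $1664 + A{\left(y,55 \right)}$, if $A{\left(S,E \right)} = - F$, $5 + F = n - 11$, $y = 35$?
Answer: $1661$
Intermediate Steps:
$n = 19$ ($n = 2 + 17 = 19$)
$F = 3$ ($F = -5 + \left(19 - 11\right) = -5 + 8 = 3$)
$A{\left(S,E \right)} = -3$ ($A{\left(S,E \right)} = \left(-1\right) 3 = -3$)
$1664 + A{\left(y,55 \right)} = 1664 - 3 = 1661$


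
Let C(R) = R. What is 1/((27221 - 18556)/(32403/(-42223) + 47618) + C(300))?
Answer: 2010542411/603528585595 ≈ 0.0033313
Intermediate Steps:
1/((27221 - 18556)/(32403/(-42223) + 47618) + C(300)) = 1/((27221 - 18556)/(32403/(-42223) + 47618) + 300) = 1/(8665/(32403*(-1/42223) + 47618) + 300) = 1/(8665/(-32403/42223 + 47618) + 300) = 1/(8665/(2010542411/42223) + 300) = 1/(8665*(42223/2010542411) + 300) = 1/(365862295/2010542411 + 300) = 1/(603528585595/2010542411) = 2010542411/603528585595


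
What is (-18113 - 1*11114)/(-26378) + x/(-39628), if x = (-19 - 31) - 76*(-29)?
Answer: 12515788/11878493 ≈ 1.0537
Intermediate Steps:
x = 2154 (x = -50 + 2204 = 2154)
(-18113 - 1*11114)/(-26378) + x/(-39628) = (-18113 - 1*11114)/(-26378) + 2154/(-39628) = (-18113 - 11114)*(-1/26378) + 2154*(-1/39628) = -29227*(-1/26378) - 1077/19814 = 2657/2398 - 1077/19814 = 12515788/11878493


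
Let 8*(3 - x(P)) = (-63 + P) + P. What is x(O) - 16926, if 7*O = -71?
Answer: -947105/56 ≈ -16913.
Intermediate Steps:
O = -71/7 (O = (⅐)*(-71) = -71/7 ≈ -10.143)
x(P) = 87/8 - P/4 (x(P) = 3 - ((-63 + P) + P)/8 = 3 - (-63 + 2*P)/8 = 3 + (63/8 - P/4) = 87/8 - P/4)
x(O) - 16926 = (87/8 - ¼*(-71/7)) - 16926 = (87/8 + 71/28) - 16926 = 751/56 - 16926 = -947105/56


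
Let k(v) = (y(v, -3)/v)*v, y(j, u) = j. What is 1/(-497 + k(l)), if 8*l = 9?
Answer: -8/3967 ≈ -0.0020166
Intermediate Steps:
l = 9/8 (l = (1/8)*9 = 9/8 ≈ 1.1250)
k(v) = v (k(v) = (v/v)*v = 1*v = v)
1/(-497 + k(l)) = 1/(-497 + 9/8) = 1/(-3967/8) = -8/3967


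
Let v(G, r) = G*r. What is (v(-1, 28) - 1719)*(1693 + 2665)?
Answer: -7613426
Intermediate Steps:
(v(-1, 28) - 1719)*(1693 + 2665) = (-1*28 - 1719)*(1693 + 2665) = (-28 - 1719)*4358 = -1747*4358 = -7613426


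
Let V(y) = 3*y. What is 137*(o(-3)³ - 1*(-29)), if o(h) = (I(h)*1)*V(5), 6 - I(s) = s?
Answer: 337075348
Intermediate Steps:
I(s) = 6 - s
o(h) = 90 - 15*h (o(h) = ((6 - h)*1)*(3*5) = (6 - h)*15 = 90 - 15*h)
137*(o(-3)³ - 1*(-29)) = 137*((90 - 15*(-3))³ - 1*(-29)) = 137*((90 + 45)³ + 29) = 137*(135³ + 29) = 137*(2460375 + 29) = 137*2460404 = 337075348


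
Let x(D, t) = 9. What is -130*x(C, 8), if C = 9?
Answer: -1170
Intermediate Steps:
-130*x(C, 8) = -130*9 = -1170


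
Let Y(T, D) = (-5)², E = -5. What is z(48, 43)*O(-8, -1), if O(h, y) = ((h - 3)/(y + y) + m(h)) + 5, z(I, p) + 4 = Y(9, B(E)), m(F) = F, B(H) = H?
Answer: 105/2 ≈ 52.500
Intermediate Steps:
Y(T, D) = 25
z(I, p) = 21 (z(I, p) = -4 + 25 = 21)
O(h, y) = 5 + h + (-3 + h)/(2*y) (O(h, y) = ((h - 3)/(y + y) + h) + 5 = ((-3 + h)/((2*y)) + h) + 5 = ((-3 + h)*(1/(2*y)) + h) + 5 = ((-3 + h)/(2*y) + h) + 5 = (h + (-3 + h)/(2*y)) + 5 = 5 + h + (-3 + h)/(2*y))
z(48, 43)*O(-8, -1) = 21*((½)*(-3 - 8 + 2*(-1)*(5 - 8))/(-1)) = 21*((½)*(-1)*(-3 - 8 + 2*(-1)*(-3))) = 21*((½)*(-1)*(-3 - 8 + 6)) = 21*((½)*(-1)*(-5)) = 21*(5/2) = 105/2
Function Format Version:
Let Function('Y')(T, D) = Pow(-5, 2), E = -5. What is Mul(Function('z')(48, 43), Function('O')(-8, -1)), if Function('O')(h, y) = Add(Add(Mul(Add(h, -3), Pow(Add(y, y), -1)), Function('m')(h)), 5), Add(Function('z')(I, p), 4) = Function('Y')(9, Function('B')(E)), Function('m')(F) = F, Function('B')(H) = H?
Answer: Rational(105, 2) ≈ 52.500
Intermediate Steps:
Function('Y')(T, D) = 25
Function('z')(I, p) = 21 (Function('z')(I, p) = Add(-4, 25) = 21)
Function('O')(h, y) = Add(5, h, Mul(Rational(1, 2), Pow(y, -1), Add(-3, h))) (Function('O')(h, y) = Add(Add(Mul(Add(h, -3), Pow(Add(y, y), -1)), h), 5) = Add(Add(Mul(Add(-3, h), Pow(Mul(2, y), -1)), h), 5) = Add(Add(Mul(Add(-3, h), Mul(Rational(1, 2), Pow(y, -1))), h), 5) = Add(Add(Mul(Rational(1, 2), Pow(y, -1), Add(-3, h)), h), 5) = Add(Add(h, Mul(Rational(1, 2), Pow(y, -1), Add(-3, h))), 5) = Add(5, h, Mul(Rational(1, 2), Pow(y, -1), Add(-3, h))))
Mul(Function('z')(48, 43), Function('O')(-8, -1)) = Mul(21, Mul(Rational(1, 2), Pow(-1, -1), Add(-3, -8, Mul(2, -1, Add(5, -8))))) = Mul(21, Mul(Rational(1, 2), -1, Add(-3, -8, Mul(2, -1, -3)))) = Mul(21, Mul(Rational(1, 2), -1, Add(-3, -8, 6))) = Mul(21, Mul(Rational(1, 2), -1, -5)) = Mul(21, Rational(5, 2)) = Rational(105, 2)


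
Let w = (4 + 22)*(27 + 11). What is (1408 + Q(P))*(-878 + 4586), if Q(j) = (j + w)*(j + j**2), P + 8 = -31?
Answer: 5220218808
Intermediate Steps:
w = 988 (w = 26*38 = 988)
P = -39 (P = -8 - 31 = -39)
Q(j) = (988 + j)*(j + j**2) (Q(j) = (j + 988)*(j + j**2) = (988 + j)*(j + j**2))
(1408 + Q(P))*(-878 + 4586) = (1408 - 39*(988 + (-39)**2 + 989*(-39)))*(-878 + 4586) = (1408 - 39*(988 + 1521 - 38571))*3708 = (1408 - 39*(-36062))*3708 = (1408 + 1406418)*3708 = 1407826*3708 = 5220218808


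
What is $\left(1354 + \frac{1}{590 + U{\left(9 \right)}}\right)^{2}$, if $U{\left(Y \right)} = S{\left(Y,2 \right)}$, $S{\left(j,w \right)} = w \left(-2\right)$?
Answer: $\frac{629554968025}{343396} \approx 1.8333 \cdot 10^{6}$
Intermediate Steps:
$S{\left(j,w \right)} = - 2 w$
$U{\left(Y \right)} = -4$ ($U{\left(Y \right)} = \left(-2\right) 2 = -4$)
$\left(1354 + \frac{1}{590 + U{\left(9 \right)}}\right)^{2} = \left(1354 + \frac{1}{590 - 4}\right)^{2} = \left(1354 + \frac{1}{586}\right)^{2} = \left(\frac{793445}{586}\right)^{2} = \frac{629554968025}{343396}$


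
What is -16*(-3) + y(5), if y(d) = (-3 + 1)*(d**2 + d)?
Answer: -12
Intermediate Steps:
y(d) = -2*d - 2*d**2 (y(d) = -2*(d + d**2) = -2*d - 2*d**2)
-16*(-3) + y(5) = -16*(-3) - 2*5*(1 + 5) = 48 - 2*5*6 = 48 - 60 = -12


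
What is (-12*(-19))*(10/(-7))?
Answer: -2280/7 ≈ -325.71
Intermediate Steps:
(-12*(-19))*(10/(-7)) = 228*(10*(-1/7)) = 228*(-10/7) = -2280/7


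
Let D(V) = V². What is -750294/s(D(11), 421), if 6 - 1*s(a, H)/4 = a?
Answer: 375147/230 ≈ 1631.1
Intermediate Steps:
s(a, H) = 24 - 4*a
-750294/s(D(11), 421) = -750294/(24 - 4*11²) = -750294/(24 - 4*121) = -750294/(24 - 484) = -750294/(-460) = -750294*(-1/460) = 375147/230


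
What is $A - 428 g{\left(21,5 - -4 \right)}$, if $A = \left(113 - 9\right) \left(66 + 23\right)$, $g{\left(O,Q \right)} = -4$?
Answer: $10968$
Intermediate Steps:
$A = 9256$ ($A = 104 \cdot 89 = 9256$)
$A - 428 g{\left(21,5 - -4 \right)} = 9256 - -1712 = 9256 + 1712 = 10968$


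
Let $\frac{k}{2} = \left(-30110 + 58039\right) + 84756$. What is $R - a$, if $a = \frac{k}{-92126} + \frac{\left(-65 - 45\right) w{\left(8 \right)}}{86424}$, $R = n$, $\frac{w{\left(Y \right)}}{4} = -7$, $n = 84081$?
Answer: $\frac{41841468183509}{497618589} \approx 84083.0$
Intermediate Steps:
$w{\left(Y \right)} = -28$ ($w{\left(Y \right)} = 4 \left(-7\right) = -28$)
$R = 84081$
$k = 225370$ ($k = 2 \left(\left(-30110 + 58039\right) + 84756\right) = 2 \left(27929 + 84756\right) = 2 \cdot 112685 = 225370$)
$a = - \frac{1199601800}{497618589}$ ($a = \frac{225370}{-92126} + \frac{\left(-65 - 45\right) \left(-28\right)}{86424} = 225370 \left(- \frac{1}{92126}\right) + \left(-110\right) \left(-28\right) \frac{1}{86424} = - \frac{112685}{46063} + 3080 \cdot \frac{1}{86424} = - \frac{112685}{46063} + \frac{385}{10803} = - \frac{1199601800}{497618589} \approx -2.4107$)
$R - a = 84081 - - \frac{1199601800}{497618589} = 84081 + \frac{1199601800}{497618589} = \frac{41841468183509}{497618589}$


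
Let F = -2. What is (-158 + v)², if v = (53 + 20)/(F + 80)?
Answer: 150087001/6084 ≈ 24669.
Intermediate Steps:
v = 73/78 (v = (53 + 20)/(-2 + 80) = 73/78 ≈ 0.93590)
(-158 + v)² = (-158 + 73/78)² = (-12251/78)² = 150087001/6084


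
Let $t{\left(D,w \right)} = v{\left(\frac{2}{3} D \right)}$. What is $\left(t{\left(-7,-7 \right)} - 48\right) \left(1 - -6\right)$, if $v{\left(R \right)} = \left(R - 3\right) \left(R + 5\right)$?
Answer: $- \frac{3185}{9} \approx -353.89$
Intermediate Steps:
$v{\left(R \right)} = \left(-3 + R\right) \left(5 + R\right)$
$t{\left(D,w \right)} = -15 + \frac{4 D}{3} + \frac{4 D^{2}}{9}$ ($t{\left(D,w \right)} = -15 + \left(\frac{2}{3} D\right)^{2} + 2 \cdot \frac{2}{3} D = -15 + \left(2 \cdot \frac{1}{3} D\right)^{2} + 2 \cdot 2 \cdot \frac{1}{3} D = -15 + \left(\frac{2 D}{3}\right)^{2} + 2 \frac{2 D}{3} = -15 + \frac{4 D^{2}}{9} + \frac{4 D}{3} = -15 + \frac{4 D}{3} + \frac{4 D^{2}}{9}$)
$\left(t{\left(-7,-7 \right)} - 48\right) \left(1 - -6\right) = \left(\left(-15 + \frac{4}{3} \left(-7\right) + \frac{4 \left(-7\right)^{2}}{9}\right) - 48\right) \left(1 - -6\right) = \left(\left(-15 - \frac{28}{3} + \frac{4}{9} \cdot 49\right) - 48\right) \left(1 + 6\right) = \left(\left(-15 - \frac{28}{3} + \frac{196}{9}\right) - 48\right) 7 = \left(- \frac{23}{9} - 48\right) 7 = \left(- \frac{455}{9}\right) 7 = - \frac{3185}{9}$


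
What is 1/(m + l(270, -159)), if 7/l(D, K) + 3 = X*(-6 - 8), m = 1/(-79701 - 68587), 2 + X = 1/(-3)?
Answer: 13197632/3113959 ≈ 4.2382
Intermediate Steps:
X = -7/3 (X = -2 + 1/(-3) = -2 - 1/3 = -7/3 ≈ -2.3333)
m = -1/148288 (m = 1/(-148288) = -1/148288 ≈ -6.7436e-6)
l(D, K) = 21/89 (l(D, K) = 7/(-3 - 7*(-6 - 8)/3) = 7/(-3 - 7/3*(-14)) = 7/(-3 + 98/3) = 7/(89/3) = 7*(3/89) = 21/89)
1/(m + l(270, -159)) = 1/(-1/148288 + 21/89) = 1/(3113959/13197632) = 13197632/3113959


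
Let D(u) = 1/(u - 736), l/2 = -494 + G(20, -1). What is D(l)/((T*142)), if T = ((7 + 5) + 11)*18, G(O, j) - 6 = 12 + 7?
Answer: -1/98411112 ≈ -1.0161e-8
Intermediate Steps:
G(O, j) = 25 (G(O, j) = 6 + (12 + 7) = 6 + 19 = 25)
T = 414 (T = (12 + 11)*18 = 23*18 = 414)
l = -938 (l = 2*(-494 + 25) = 2*(-469) = -938)
D(u) = 1/(-736 + u)
D(l)/((T*142)) = 1/((-736 - 938)*((414*142))) = 1/(-1674*58788) = -1/1674*1/58788 = -1/98411112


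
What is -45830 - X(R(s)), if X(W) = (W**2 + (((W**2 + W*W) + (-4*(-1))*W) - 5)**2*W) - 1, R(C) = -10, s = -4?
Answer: 194321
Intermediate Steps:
X(W) = -1 + W**2 + W*(-5 + 2*W**2 + 4*W)**2 (X(W) = (W**2 + (((W**2 + W**2) + 4*W) - 5)**2*W) - 1 = (W**2 + ((2*W**2 + 4*W) - 5)**2*W) - 1 = (W**2 + (-5 + 2*W**2 + 4*W)**2*W) - 1 = (W**2 + W*(-5 + 2*W**2 + 4*W)**2) - 1 = -1 + W**2 + W*(-5 + 2*W**2 + 4*W)**2)
-45830 - X(R(s)) = -45830 - (-1 + (-10)**2 - 10*(-5 + 2*(-10)**2 + 4*(-10))**2) = -45830 - (-1 + 100 - 10*(-5 + 2*100 - 40)**2) = -45830 - (-1 + 100 - 10*(-5 + 200 - 40)**2) = -45830 - (-1 + 100 - 10*155**2) = -45830 - (-1 + 100 - 10*24025) = -45830 - (-1 + 100 - 240250) = -45830 - 1*(-240151) = -45830 + 240151 = 194321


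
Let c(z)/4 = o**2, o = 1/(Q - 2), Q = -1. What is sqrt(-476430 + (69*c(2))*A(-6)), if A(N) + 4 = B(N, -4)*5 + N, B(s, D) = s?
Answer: I*sqrt(4298910)/3 ≈ 691.13*I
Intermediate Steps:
A(N) = -4 + 6*N (A(N) = -4 + (N*5 + N) = -4 + (5*N + N) = -4 + 6*N)
o = -1/3 (o = 1/(-1 - 2) = 1/(-3) = -1/3 ≈ -0.33333)
c(z) = 4/9 (c(z) = 4*(-1/3)**2 = 4*(1/9) = 4/9)
sqrt(-476430 + (69*c(2))*A(-6)) = sqrt(-476430 + (69*(4/9))*(-4 + 6*(-6))) = sqrt(-476430 + 92*(-4 - 36)/3) = sqrt(-476430 + (92/3)*(-40)) = sqrt(-476430 - 3680/3) = sqrt(-1432970/3) = I*sqrt(4298910)/3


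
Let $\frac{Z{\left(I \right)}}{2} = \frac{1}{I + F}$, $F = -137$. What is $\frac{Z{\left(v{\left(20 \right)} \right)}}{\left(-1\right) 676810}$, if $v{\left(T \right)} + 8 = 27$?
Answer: $\frac{1}{39931790} \approx 2.5043 \cdot 10^{-8}$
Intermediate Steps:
$v{\left(T \right)} = 19$ ($v{\left(T \right)} = -8 + 27 = 19$)
$Z{\left(I \right)} = \frac{2}{-137 + I}$ ($Z{\left(I \right)} = \frac{2}{I - 137} = \frac{2}{-137 + I}$)
$\frac{Z{\left(v{\left(20 \right)} \right)}}{\left(-1\right) 676810} = \frac{2 \frac{1}{-137 + 19}}{\left(-1\right) 676810} = \frac{2 \frac{1}{-118}}{-676810} = 2 \left(- \frac{1}{118}\right) \left(- \frac{1}{676810}\right) = \left(- \frac{1}{59}\right) \left(- \frac{1}{676810}\right) = \frac{1}{39931790}$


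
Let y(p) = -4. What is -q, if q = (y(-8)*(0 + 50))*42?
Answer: 8400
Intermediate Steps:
q = -8400 (q = -4*(0 + 50)*42 = -4*50*42 = -200*42 = -8400)
-q = -1*(-8400) = 8400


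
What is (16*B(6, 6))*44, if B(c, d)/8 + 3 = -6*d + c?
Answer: -185856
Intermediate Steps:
B(c, d) = -24 - 48*d + 8*c (B(c, d) = -24 + 8*(-6*d + c) = -24 + 8*(c - 6*d) = -24 + (-48*d + 8*c) = -24 - 48*d + 8*c)
(16*B(6, 6))*44 = (16*(-24 - 48*6 + 8*6))*44 = (16*(-24 - 288 + 48))*44 = (16*(-264))*44 = -4224*44 = -185856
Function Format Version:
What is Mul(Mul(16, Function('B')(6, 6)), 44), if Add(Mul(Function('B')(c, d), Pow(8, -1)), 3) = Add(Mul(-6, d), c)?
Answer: -185856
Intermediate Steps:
Function('B')(c, d) = Add(-24, Mul(-48, d), Mul(8, c)) (Function('B')(c, d) = Add(-24, Mul(8, Add(Mul(-6, d), c))) = Add(-24, Mul(8, Add(c, Mul(-6, d)))) = Add(-24, Add(Mul(-48, d), Mul(8, c))) = Add(-24, Mul(-48, d), Mul(8, c)))
Mul(Mul(16, Function('B')(6, 6)), 44) = Mul(Mul(16, Add(-24, Mul(-48, 6), Mul(8, 6))), 44) = Mul(Mul(16, Add(-24, -288, 48)), 44) = Mul(Mul(16, -264), 44) = Mul(-4224, 44) = -185856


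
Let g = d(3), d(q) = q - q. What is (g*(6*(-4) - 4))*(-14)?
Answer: 0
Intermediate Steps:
d(q) = 0
g = 0
(g*(6*(-4) - 4))*(-14) = (0*(6*(-4) - 4))*(-14) = (0*(-24 - 4))*(-14) = (0*(-28))*(-14) = 0*(-14) = 0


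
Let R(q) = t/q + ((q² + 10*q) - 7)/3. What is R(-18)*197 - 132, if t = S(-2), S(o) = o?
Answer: 79976/9 ≈ 8886.2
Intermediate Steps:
t = -2
R(q) = -7/3 - 2/q + q²/3 + 10*q/3 (R(q) = -2/q + ((q² + 10*q) - 7)/3 = -2/q + (-7 + q² + 10*q)*(⅓) = -2/q + (-7/3 + q²/3 + 10*q/3) = -7/3 - 2/q + q²/3 + 10*q/3)
R(-18)*197 - 132 = ((⅓)*(-6 - 18*(-7 + (-18)² + 10*(-18)))/(-18))*197 - 132 = ((⅓)*(-1/18)*(-6 - 18*(-7 + 324 - 180)))*197 - 132 = ((⅓)*(-1/18)*(-6 - 18*137))*197 - 132 = ((⅓)*(-1/18)*(-6 - 2466))*197 - 132 = ((⅓)*(-1/18)*(-2472))*197 - 132 = (412/9)*197 - 132 = 81164/9 - 132 = 79976/9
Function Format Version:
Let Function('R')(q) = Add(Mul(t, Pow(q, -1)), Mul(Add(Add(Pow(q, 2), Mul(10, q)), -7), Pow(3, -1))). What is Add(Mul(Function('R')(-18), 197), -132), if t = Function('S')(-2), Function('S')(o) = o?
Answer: Rational(79976, 9) ≈ 8886.2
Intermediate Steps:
t = -2
Function('R')(q) = Add(Rational(-7, 3), Mul(-2, Pow(q, -1)), Mul(Rational(1, 3), Pow(q, 2)), Mul(Rational(10, 3), q)) (Function('R')(q) = Add(Mul(-2, Pow(q, -1)), Mul(Add(Add(Pow(q, 2), Mul(10, q)), -7), Pow(3, -1))) = Add(Mul(-2, Pow(q, -1)), Mul(Add(-7, Pow(q, 2), Mul(10, q)), Rational(1, 3))) = Add(Mul(-2, Pow(q, -1)), Add(Rational(-7, 3), Mul(Rational(1, 3), Pow(q, 2)), Mul(Rational(10, 3), q))) = Add(Rational(-7, 3), Mul(-2, Pow(q, -1)), Mul(Rational(1, 3), Pow(q, 2)), Mul(Rational(10, 3), q)))
Add(Mul(Function('R')(-18), 197), -132) = Add(Mul(Mul(Rational(1, 3), Pow(-18, -1), Add(-6, Mul(-18, Add(-7, Pow(-18, 2), Mul(10, -18))))), 197), -132) = Add(Mul(Mul(Rational(1, 3), Rational(-1, 18), Add(-6, Mul(-18, Add(-7, 324, -180)))), 197), -132) = Add(Mul(Mul(Rational(1, 3), Rational(-1, 18), Add(-6, Mul(-18, 137))), 197), -132) = Add(Mul(Mul(Rational(1, 3), Rational(-1, 18), Add(-6, -2466)), 197), -132) = Add(Mul(Mul(Rational(1, 3), Rational(-1, 18), -2472), 197), -132) = Add(Mul(Rational(412, 9), 197), -132) = Add(Rational(81164, 9), -132) = Rational(79976, 9)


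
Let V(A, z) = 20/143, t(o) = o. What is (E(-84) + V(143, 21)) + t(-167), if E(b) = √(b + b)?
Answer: -23861/143 + 2*I*√42 ≈ -166.86 + 12.961*I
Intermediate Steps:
E(b) = √2*√b (E(b) = √(2*b) = √2*√b)
V(A, z) = 20/143 (V(A, z) = 20*(1/143) = 20/143)
(E(-84) + V(143, 21)) + t(-167) = (√2*√(-84) + 20/143) - 167 = (√2*(2*I*√21) + 20/143) - 167 = (2*I*√42 + 20/143) - 167 = (20/143 + 2*I*√42) - 167 = -23861/143 + 2*I*√42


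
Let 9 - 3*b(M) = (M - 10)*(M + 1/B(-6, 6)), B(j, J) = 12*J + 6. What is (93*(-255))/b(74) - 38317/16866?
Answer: 7946450237/621967482 ≈ 12.776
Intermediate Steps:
B(j, J) = 6 + 12*J
b(M) = 3 - (-10 + M)*(1/78 + M)/3 (b(M) = 3 - (M - 10)*(M + 1/(6 + 12*6))/3 = 3 - (-10 + M)*(M + 1/(6 + 72))/3 = 3 - (-10 + M)*(M + 1/78)/3 = 3 - (-10 + M)*(1/78 + M)/3)
(93*(-255))/b(74) - 38317/16866 = (93*(-255))/(356/117 - ⅓*74² + (779/234)*74) - 38317/16866 = -23715/(356/117 - ⅓*5476 + 28823/117) - 38317*1/16866 = -23715/(356/117 - 5476/3 + 28823/117) - 38317/16866 = -23715/(-184385/117) - 38317/16866 = -23715*(-117/184385) - 38317/16866 = 554931/36877 - 38317/16866 = 7946450237/621967482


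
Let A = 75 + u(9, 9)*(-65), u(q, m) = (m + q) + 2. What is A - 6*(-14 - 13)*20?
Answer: 2015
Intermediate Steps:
u(q, m) = 2 + m + q
A = -1225 (A = 75 + (2 + 9 + 9)*(-65) = 75 + 20*(-65) = 75 - 1300 = -1225)
A - 6*(-14 - 13)*20 = -1225 - 6*(-14 - 13)*20 = -1225 - 6*(-27)*20 = -1225 - (-162)*20 = -1225 - 1*(-3240) = -1225 + 3240 = 2015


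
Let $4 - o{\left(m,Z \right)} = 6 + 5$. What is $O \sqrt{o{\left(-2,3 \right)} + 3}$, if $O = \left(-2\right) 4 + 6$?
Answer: $- 4 i \approx - 4.0 i$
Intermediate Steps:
$o{\left(m,Z \right)} = -7$ ($o{\left(m,Z \right)} = 4 - \left(6 + 5\right) = 4 - 11 = -7$)
$O = -2$ ($O = -8 + 6 = -2$)
$O \sqrt{o{\left(-2,3 \right)} + 3} = - 2 \sqrt{-7 + 3} = - 2 \sqrt{-4} = - 2 \cdot 2 i = - 4 i$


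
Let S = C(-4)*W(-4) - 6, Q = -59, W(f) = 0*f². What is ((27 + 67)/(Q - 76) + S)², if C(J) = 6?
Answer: 817216/18225 ≈ 44.840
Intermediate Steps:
W(f) = 0
S = -6 (S = 6*0 - 6 = 0 - 6 = -6)
((27 + 67)/(Q - 76) + S)² = ((27 + 67)/(-59 - 76) - 6)² = (94/(-135) - 6)² = (94*(-1/135) - 6)² = (-94/135 - 6)² = (-904/135)² = 817216/18225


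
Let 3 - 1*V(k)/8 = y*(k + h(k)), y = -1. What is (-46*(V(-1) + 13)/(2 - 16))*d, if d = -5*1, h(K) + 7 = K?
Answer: 575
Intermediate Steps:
h(K) = -7 + K
V(k) = -32 + 16*k (V(k) = 24 - (-8)*(k + (-7 + k)) = 24 - (-8)*(-7 + 2*k) = 24 - 8*(7 - 2*k) = 24 + (-56 + 16*k) = -32 + 16*k)
d = -5
(-46*(V(-1) + 13)/(2 - 16))*d = -46*((-32 + 16*(-1)) + 13)/(2 - 16)*(-5) = -46*((-32 - 16) + 13)/(-14)*(-5) = -46*(-48 + 13)*(-1)/14*(-5) = -(-1610)*(-1)/14*(-5) = -46*5/2*(-5) = -115*(-5) = 575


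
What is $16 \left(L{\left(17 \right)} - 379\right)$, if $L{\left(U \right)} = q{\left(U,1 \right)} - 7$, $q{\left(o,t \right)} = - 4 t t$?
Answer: $-6240$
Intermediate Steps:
$q{\left(o,t \right)} = - 4 t^{2}$
$L{\left(U \right)} = -11$ ($L{\left(U \right)} = - 4 \cdot 1^{2} - 7 = \left(-4\right) 1 - 7 = -4 - 7 = -11$)
$16 \left(L{\left(17 \right)} - 379\right) = 16 \left(-11 - 379\right) = 16 \left(-390\right) = -6240$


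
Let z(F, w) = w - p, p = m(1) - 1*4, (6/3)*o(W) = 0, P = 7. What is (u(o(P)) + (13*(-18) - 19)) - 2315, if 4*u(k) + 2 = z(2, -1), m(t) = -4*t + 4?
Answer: -10271/4 ≈ -2567.8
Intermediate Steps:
o(W) = 0 (o(W) = (1/2)*0 = 0)
m(t) = 4 - 4*t
p = -4 (p = (4 - 4*1) - 1*4 = (4 - 4) - 4 = 0 - 4 = -4)
z(F, w) = 4 + w (z(F, w) = w - 1*(-4) = w + 4 = 4 + w)
u(k) = 1/4 (u(k) = -1/2 + (4 - 1)/4 = -1/2 + (1/4)*3 = -1/2 + 3/4 = 1/4)
(u(o(P)) + (13*(-18) - 19)) - 2315 = (1/4 + (13*(-18) - 19)) - 2315 = (1/4 + (-234 - 19)) - 2315 = (1/4 - 253) - 2315 = -1011/4 - 2315 = -10271/4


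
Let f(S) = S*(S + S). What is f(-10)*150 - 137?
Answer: 29863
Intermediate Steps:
f(S) = 2*S² (f(S) = S*(2*S) = 2*S²)
f(-10)*150 - 137 = (2*(-10)²)*150 - 137 = (2*100)*150 - 137 = 200*150 - 137 = 30000 - 137 = 29863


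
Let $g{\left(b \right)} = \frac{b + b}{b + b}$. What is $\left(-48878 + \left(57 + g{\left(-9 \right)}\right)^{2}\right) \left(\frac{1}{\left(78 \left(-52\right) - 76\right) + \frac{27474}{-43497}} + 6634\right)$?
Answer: $- \frac{9045971310286645}{29959513} \approx -3.0194 \cdot 10^{8}$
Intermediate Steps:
$g{\left(b \right)} = 1$ ($g{\left(b \right)} = \frac{2 b}{2 b} = 2 b \frac{1}{2 b} = 1$)
$\left(-48878 + \left(57 + g{\left(-9 \right)}\right)^{2}\right) \left(\frac{1}{\left(78 \left(-52\right) - 76\right) + \frac{27474}{-43497}} + 6634\right) = \left(-48878 + \left(57 + 1\right)^{2}\right) \left(\frac{1}{\left(78 \left(-52\right) - 76\right) + \frac{27474}{-43497}} + 6634\right) = \left(-48878 + 58^{2}\right) \left(\frac{1}{\left(-4056 - 76\right) + 27474 \left(- \frac{1}{43497}\right)} + 6634\right) = \left(-48878 + 3364\right) \left(\frac{1}{-4132 - \frac{9158}{14499}} + 6634\right) = - 45514 \left(\frac{1}{- \frac{59919026}{14499}} + 6634\right) = - 45514 \left(- \frac{14499}{59919026} + 6634\right) = \left(-45514\right) \frac{397502803985}{59919026} = - \frac{9045971310286645}{29959513}$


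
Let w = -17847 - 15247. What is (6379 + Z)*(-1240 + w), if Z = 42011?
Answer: -1661422260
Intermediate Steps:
w = -33094
(6379 + Z)*(-1240 + w) = (6379 + 42011)*(-1240 - 33094) = 48390*(-34334) = -1661422260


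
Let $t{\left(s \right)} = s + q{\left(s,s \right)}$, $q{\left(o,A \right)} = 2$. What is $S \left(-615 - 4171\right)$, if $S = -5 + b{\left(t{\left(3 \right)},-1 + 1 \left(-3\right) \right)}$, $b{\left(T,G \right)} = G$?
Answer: $43074$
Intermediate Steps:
$t{\left(s \right)} = 2 + s$ ($t{\left(s \right)} = s + 2 = 2 + s$)
$S = -9$ ($S = -5 + \left(-1 + 1 \left(-3\right)\right) = -5 - 4 = -9$)
$S \left(-615 - 4171\right) = - 9 \left(-615 - 4171\right) = \left(-9\right) \left(-4786\right) = 43074$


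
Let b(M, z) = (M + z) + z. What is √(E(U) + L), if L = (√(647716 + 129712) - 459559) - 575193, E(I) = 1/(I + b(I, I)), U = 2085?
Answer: √(-17993199050715 + 34777800*√194357)/4170 ≈ 1016.8*I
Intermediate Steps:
b(M, z) = M + 2*z
E(I) = 1/(4*I) (E(I) = 1/(I + (I + 2*I)) = 1/(I + 3*I) = 1/(4*I))
L = -1034752 + 2*√194357 (L = (√777428 - 459559) - 575193 = (2*√194357 - 459559) - 575193 = (-459559 + 2*√194357) - 575193 = -1034752 + 2*√194357 ≈ -1.0339e+6)
√(E(U) + L) = √((¼)/2085 + (-1034752 + 2*√194357)) = √((¼)*(1/2085) + (-1034752 + 2*√194357)) = √(1/8340 + (-1034752 + 2*√194357)) = √(-8629831679/8340 + 2*√194357)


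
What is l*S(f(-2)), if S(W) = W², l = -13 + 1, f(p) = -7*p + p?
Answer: -1728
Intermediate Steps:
f(p) = -6*p
l = -12
l*S(f(-2)) = -12*(-6*(-2))² = -12*12² = -12*144 = -1728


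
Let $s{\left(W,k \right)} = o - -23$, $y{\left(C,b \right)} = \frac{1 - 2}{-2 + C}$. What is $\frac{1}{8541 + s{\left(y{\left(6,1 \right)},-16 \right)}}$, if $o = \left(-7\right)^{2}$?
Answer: $\frac{1}{8613} \approx 0.0001161$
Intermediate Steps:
$o = 49$
$y{\left(C,b \right)} = - \frac{1}{-2 + C}$
$s{\left(W,k \right)} = 72$ ($s{\left(W,k \right)} = 49 - -23 = 49 + 23 = 72$)
$\frac{1}{8541 + s{\left(y{\left(6,1 \right)},-16 \right)}} = \frac{1}{8541 + 72} = \frac{1}{8613}$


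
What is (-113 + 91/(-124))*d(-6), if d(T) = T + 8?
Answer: -14103/62 ≈ -227.47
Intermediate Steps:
d(T) = 8 + T
(-113 + 91/(-124))*d(-6) = (-113 + 91/(-124))*(8 - 6) = (-113 + 91*(-1/124))*2 = (-113 - 91/124)*2 = -14103/124*2 = -14103/62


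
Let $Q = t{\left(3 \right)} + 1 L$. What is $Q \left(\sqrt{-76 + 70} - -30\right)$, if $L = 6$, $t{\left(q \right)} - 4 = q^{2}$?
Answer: $570 + 19 i \sqrt{6} \approx 570.0 + 46.54 i$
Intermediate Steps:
$t{\left(q \right)} = 4 + q^{2}$
$Q = 19$ ($Q = \left(4 + 3^{2}\right) + 1 \cdot 6 = \left(4 + 9\right) + 6 = 13 + 6 = 19$)
$Q \left(\sqrt{-76 + 70} - -30\right) = 19 \left(\sqrt{-76 + 70} - -30\right) = 19 \left(\sqrt{-6} + 30\right) = 19 \left(i \sqrt{6} + 30\right) = 19 \left(30 + i \sqrt{6}\right) = 570 + 19 i \sqrt{6}$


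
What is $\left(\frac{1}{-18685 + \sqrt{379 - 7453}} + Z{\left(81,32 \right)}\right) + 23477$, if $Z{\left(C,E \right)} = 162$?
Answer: $\frac{8253232953376}{349136299} - \frac{3 i \sqrt{786}}{349136299} \approx 23639.0 - 2.409 \cdot 10^{-7} i$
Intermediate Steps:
$\left(\frac{1}{-18685 + \sqrt{379 - 7453}} + Z{\left(81,32 \right)}\right) + 23477 = \left(\frac{1}{-18685 + \sqrt{379 - 7453}} + 162\right) + 23477 = \left(\frac{1}{-18685 + \sqrt{-7074}} + 162\right) + 23477 = \left(\frac{1}{-18685 + 3 i \sqrt{786}} + 162\right) + 23477 = \left(162 + \frac{1}{-18685 + 3 i \sqrt{786}}\right) + 23477 = 23639 + \frac{1}{-18685 + 3 i \sqrt{786}}$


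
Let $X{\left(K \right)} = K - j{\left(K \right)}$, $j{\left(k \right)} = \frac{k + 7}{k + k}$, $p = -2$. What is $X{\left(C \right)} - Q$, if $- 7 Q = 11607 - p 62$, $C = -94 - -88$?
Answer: $\frac{140275}{84} \approx 1669.9$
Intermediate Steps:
$j{\left(k \right)} = \frac{7 + k}{2 k}$
$C = -6$ ($C = -94 + 88 = -6$)
$Q = - \frac{11731}{7}$ ($Q = - \frac{11607 - \left(-2\right) 62}{7} = - \frac{11607 - -124}{7} = - \frac{11607 + 124}{7} = \left(- \frac{1}{7}\right) 11731 = - \frac{11731}{7} \approx -1675.9$)
$X{\left(K \right)} = K - \frac{7 + K}{2 K}$
$X{\left(C \right)} - Q = \left(- \frac{1}{2} - 6 - \frac{7}{2 \left(-6\right)}\right) - - \frac{11731}{7} = \left(- \frac{1}{2} - 6 - - \frac{7}{12}\right) + \frac{11731}{7} = \left(- \frac{1}{2} - 6 + \frac{7}{12}\right) + \frac{11731}{7} = - \frac{71}{12} + \frac{11731}{7} = \frac{140275}{84}$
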